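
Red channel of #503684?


Color: #503684
R = 50 = 80
G = 36 = 54
B = 84 = 132
Red = 80


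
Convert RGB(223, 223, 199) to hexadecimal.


R = 223 → DF (hex)
G = 223 → DF (hex)
B = 199 → C7 (hex)
Hex = #DFDFC7


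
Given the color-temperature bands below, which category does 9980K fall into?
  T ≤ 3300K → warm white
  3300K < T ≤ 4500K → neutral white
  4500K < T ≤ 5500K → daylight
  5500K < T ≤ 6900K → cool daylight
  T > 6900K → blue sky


Temperature: 9980K
9980K > 6900K → blue sky
Classification: blue sky


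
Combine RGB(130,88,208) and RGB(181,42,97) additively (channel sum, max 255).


Additive: each channel = min(255, C₁+C₂)
R: 130+181 = 311 → 255
G: 88+42 = 130 → 130
B: 208+97 = 305 → 255
= RGB(255, 130, 255)


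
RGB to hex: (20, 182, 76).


R = 20 → 14 (hex)
G = 182 → B6 (hex)
B = 76 → 4C (hex)
Hex = #14B64C


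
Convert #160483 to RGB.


16 → 22 (R)
04 → 4 (G)
83 → 131 (B)
= RGB(22, 4, 131)


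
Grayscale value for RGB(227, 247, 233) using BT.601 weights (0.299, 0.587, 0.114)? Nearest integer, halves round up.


Gray = 0.299×R + 0.587×G + 0.114×B
Gray = 0.299×227 + 0.587×247 + 0.114×233
Gray = 67.873 + 144.989 + 26.562
Gray = 239.424 → round half up → 239
Gray = 239


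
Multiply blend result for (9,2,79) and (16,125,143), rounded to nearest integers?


Multiply: C = A×B/255, rounded to nearest integer
R: 9×16/255 = 144/255 ≈ 0.565 → 1
G: 2×125/255 = 250/255 ≈ 0.980 → 1
B: 79×143/255 = 11297/255 ≈ 44.302 → 44
= RGB(1, 1, 44)


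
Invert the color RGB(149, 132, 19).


Invert: (255-R, 255-G, 255-B)
R: 255-149 = 106
G: 255-132 = 123
B: 255-19 = 236
= RGB(106, 123, 236)


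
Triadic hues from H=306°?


Triadic: equally spaced at 120° intervals
H1 = 306°
H2 = (306 + 120) mod 360 = 66°
H3 = (306 + 240) mod 360 = 186°
Triadic = 306°, 66°, 186°


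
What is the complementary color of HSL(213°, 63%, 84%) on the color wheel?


Complement = opposite side of color wheel = hue + 180°
H' = (213 + 180) mod 360 = 33°
S and L unchanged.
= HSL(33°, 63%, 84%)


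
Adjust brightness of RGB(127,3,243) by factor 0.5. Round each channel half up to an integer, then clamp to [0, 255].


Multiply each channel by 0.5, round half up, clamp to [0, 255]
R: 127×0.5 = 63.5 → round → 64
G: 3×0.5 = 1.5 → round → 2
B: 243×0.5 = 121.5 → round → 122
= RGB(64, 2, 122)


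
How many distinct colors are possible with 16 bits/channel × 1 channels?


Total bits = 16 bits/channel × 1 channels = 16 bits
Distinct colors = 2^16
= 65,536 colors


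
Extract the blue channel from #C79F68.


Color: #C79F68
R = C7 = 199
G = 9F = 159
B = 68 = 104
Blue = 104


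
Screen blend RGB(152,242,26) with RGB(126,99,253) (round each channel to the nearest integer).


Screen: C = 255 - (255-A)×(255-B)/255, rounded to nearest integer
R: 255 - (255-152)×(255-126)/255 = 255 - 13287/255 ≈ 255 - 52.106 = 202.894 → 203
G: 255 - (255-242)×(255-99)/255 = 255 - 2028/255 ≈ 255 - 7.953 = 247.047 → 247
B: 255 - (255-26)×(255-253)/255 = 255 - 458/255 ≈ 255 - 1.796 = 253.204 → 253
= RGB(203, 247, 253)


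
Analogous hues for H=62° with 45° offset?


Base hue: 62°
Left analog: (62 - 45) mod 360 = 17°
Right analog: (62 + 45) mod 360 = 107°
Analogous hues = 17° and 107°


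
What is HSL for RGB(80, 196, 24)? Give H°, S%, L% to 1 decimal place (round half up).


Normalize: R'=80/255≈0.3137, G'=196/255≈0.7686, B'=24/255≈0.0941
Max=196/255, Min=24/255, Δ=Max-Min=172/255
L = (Max+Min)/2 = (196+24)/510 = 220/510 = 0.43137… → L = 43.1%
L ≤ 0.5 → S = Δ/(Max+Min) = 172/(196+24) = 172/220 = 0.78181… → S = 78.2%
(the 1/255 factors cancel in S and H, so raw channel differences can be used)
Max is G' → H = 60 × ((B-R)/Δ + 2) = 60 × ((24-80)/172 + 2)
  -56/172 + 2 = -0.3255… + 2 = 1.6744…
  H = 60 × 1.6744… = 100.465…° → H = 100.5°
= HSL(100.5°, 78.2%, 43.1%)


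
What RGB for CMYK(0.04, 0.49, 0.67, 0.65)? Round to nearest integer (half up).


R = 255 × (1-C) × (1-K) = 255 × 0.96 × 0.35 = 85.68 → 86
G = 255 × (1-M) × (1-K) = 255 × 0.51 × 0.35 = 45.5175 → 46
B = 255 × (1-Y) × (1-K) = 255 × 0.33 × 0.35 = 29.4525 → 29
= RGB(86, 46, 29)


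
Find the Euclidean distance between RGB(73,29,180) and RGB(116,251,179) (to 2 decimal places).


d = √[(R₁-R₂)² + (G₁-G₂)² + (B₁-B₂)²]
d = √[(73-116)² + (29-251)² + (180-179)²]
d = √[1849 + 49284 + 1]
d = √51134
d ≈ 226.13


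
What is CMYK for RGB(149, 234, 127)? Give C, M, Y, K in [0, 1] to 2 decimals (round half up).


R'=149/255≈0.5843, G'=234/255≈0.9176, B'=127/255≈0.4980
K = 1 - max(R',G',B') = 1 - 234/255 = 21/255 = 0.08235… → 0.08
(1-R'-K)/(1-K) simplifies to (max-R)/max with max = 234:
C = (234-149)/234 = 85/234 = 0.36324… → 0.36
M = (234-234)/234 = 0/234 = 0 → 0.00
Y = (234-127)/234 = 107/234 = 0.45726… → 0.46
= CMYK(0.36, 0.00, 0.46, 0.08)


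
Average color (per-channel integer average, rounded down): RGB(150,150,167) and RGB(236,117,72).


Midpoint: each channel = ⌊(C₁+C₂)/2⌋
R: ⌊(150+236)/2⌋ = 193
G: ⌊(150+117)/2⌋ = 133
B: ⌊(167+72)/2⌋ = 119
= RGB(193, 133, 119)


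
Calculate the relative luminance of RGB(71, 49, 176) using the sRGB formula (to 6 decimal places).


Linearize each channel (sRGB transfer function): c = v/255; c_lin = c/12.92 if c ≤ 0.04045, else ((c+0.055)/1.055)^2.4
  R: 71/255 ≈ 0.278431 > 0.04045 → ((0.278431+0.055)/1.055)^2.4 ≈ 0.063010
  G: 49/255 ≈ 0.192157 > 0.04045 → ((0.192157+0.055)/1.055)^2.4 ≈ 0.030713
  B: 176/255 ≈ 0.690196 > 0.04045 → ((0.690196+0.055)/1.055)^2.4 ≈ 0.434154
R_lin = 0.063010, G_lin = 0.030713, B_lin = 0.434154
L = 0.2126×R + 0.7152×G + 0.0722×B
L = 0.2126×0.063010 + 0.7152×0.030713 + 0.0722×0.434154
L ≈ 0.066708


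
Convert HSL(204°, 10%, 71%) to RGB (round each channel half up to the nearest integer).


H=204°, S=0.10, L=0.71
C = (1-|2L-1|)×S = (1-|0.42|)×0.10 = 0.058
H' = H/60 = 204/60 ≈ 3.4000; X = C×(1-|H' mod 2 - 1|) = 0.0348
m = L - C/2 = 0.71 - 0.029 = 0.681
Sector ⌊H'⌋ = 3 → (R',G',B') = (0.0, 0.0348, 0.058)
RGB = ((R'+m)×255, (G'+m)×255, (B'+m)×255) = (173.655, 182.529, 188.445)
Round half up → RGB(174, 183, 188)


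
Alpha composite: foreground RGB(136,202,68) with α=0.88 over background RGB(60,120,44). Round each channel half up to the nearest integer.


C = α×F + (1-α)×B, with 1-α = 0.12
R: 0.88×136 + 0.12×60 = 119.68 + 7.20 = 126.88 → 127
G: 0.88×202 + 0.12×120 = 177.76 + 14.40 = 192.16 → 192
B: 0.88×68 + 0.12×44 = 59.84 + 5.28 = 65.12 → 65
= RGB(127, 192, 65)


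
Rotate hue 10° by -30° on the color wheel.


New hue = (H + rotation) mod 360
New hue = (10 -30) mod 360
= -20 mod 360
= 340°


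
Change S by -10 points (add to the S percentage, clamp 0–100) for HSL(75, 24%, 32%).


Original S = 24%
Adjustment = -10 percentage points
New S = 24 + (-10) = 14
Clamp to [0, 100] → 14
= HSL(75°, 14%, 32%)


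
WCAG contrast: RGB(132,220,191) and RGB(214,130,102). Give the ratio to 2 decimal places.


Linearize each sRGB channel c=v/255: c/12.92 if c ≤ 0.04045 else ((c+0.055)/1.055)^2.4
L = 0.2126×R_lin + 0.7152×G_lin + 0.0722×B_lin
Color 1 (132,220,191):
  R=132: 132/255≈0.5176 > 0.04045 → ((0.5176+0.055)/1.055)^2.4 ≈ 0.23074
  G=220: 220/255≈0.8627 > 0.04045 → ((0.8627+0.055)/1.055)^2.4 ≈ 0.71569
  B=191: 191/255≈0.7490 > 0.04045 → ((0.7490+0.055)/1.055)^2.4 ≈ 0.52100
  L1 = 0.2126×0.23074 + 0.7152×0.71569 + 0.0722×0.52100 ≈ 0.59854
Color 2 (214,130,102):
  R=214: 214/255≈0.8392 > 0.04045 → ((0.8392+0.055)/1.055)^2.4 ≈ 0.67244
  G=130: 130/255≈0.5098 > 0.04045 → ((0.5098+0.055)/1.055)^2.4 ≈ 0.22323
  B=102: 102/255≈0.4000 > 0.04045 → ((0.4000+0.055)/1.055)^2.4 ≈ 0.13287
  L2 = 0.2126×0.67244 + 0.7152×0.22323 + 0.0722×0.13287 ≈ 0.31221
Lighter = 0.59854, Darker = 0.31221
Ratio = (L_lighter + 0.05) / (L_darker + 0.05)
Ratio = (0.59854 + 0.05) / (0.31221 + 0.05) = 0.64854 / 0.36221 ≈ 1.7905
Ratio ≈ 1.79:1


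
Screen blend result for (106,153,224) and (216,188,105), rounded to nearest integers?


Screen: C = 255 - (255-A)×(255-B)/255, rounded to nearest integer
R: 255 - (255-106)×(255-216)/255 = 255 - 5811/255 ≈ 255 - 22.788 = 232.212 → 232
G: 255 - (255-153)×(255-188)/255 = 255 - 6834/255 ≈ 255 - 26.800 = 228.200 → 228
B: 255 - (255-224)×(255-105)/255 = 255 - 4650/255 ≈ 255 - 18.235 = 236.765 → 237
= RGB(232, 228, 237)


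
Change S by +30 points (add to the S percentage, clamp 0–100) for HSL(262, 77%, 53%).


Original S = 77%
Adjustment = +30 percentage points
New S = 77 + (30) = 107
Clamp to [0, 100] → 100
= HSL(262°, 100%, 53%)


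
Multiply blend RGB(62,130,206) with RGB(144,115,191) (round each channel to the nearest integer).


Multiply: C = A×B/255, rounded to nearest integer
R: 62×144/255 = 8928/255 ≈ 35.012 → 35
G: 130×115/255 = 14950/255 ≈ 58.627 → 59
B: 206×191/255 = 39346/255 ≈ 154.298 → 154
= RGB(35, 59, 154)


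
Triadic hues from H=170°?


Triadic: equally spaced at 120° intervals
H1 = 170°
H2 = (170 + 120) mod 360 = 290°
H3 = (170 + 240) mod 360 = 50°
Triadic = 170°, 290°, 50°


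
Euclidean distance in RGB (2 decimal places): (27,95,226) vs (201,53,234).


d = √[(R₁-R₂)² + (G₁-G₂)² + (B₁-B₂)²]
d = √[(27-201)² + (95-53)² + (226-234)²]
d = √[30276 + 1764 + 64]
d = √32104
d ≈ 179.18


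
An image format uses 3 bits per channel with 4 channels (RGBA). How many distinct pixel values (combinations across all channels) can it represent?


Total bits = 3 bits/channel × 4 channels = 12 bits
Distinct pixel values = 2^12
= 4,096 pixel values


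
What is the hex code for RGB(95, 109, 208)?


R = 95 → 5F (hex)
G = 109 → 6D (hex)
B = 208 → D0 (hex)
Hex = #5F6DD0


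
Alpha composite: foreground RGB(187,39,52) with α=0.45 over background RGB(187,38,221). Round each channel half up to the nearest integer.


C = α×F + (1-α)×B, with 1-α = 0.55
R: 0.45×187 + 0.55×187 = 84.15 + 102.85 = 187.00 → 187
G: 0.45×39 + 0.55×38 = 17.55 + 20.90 = 38.45 → 38
B: 0.45×52 + 0.55×221 = 23.40 + 121.55 = 144.95 → 145
= RGB(187, 38, 145)


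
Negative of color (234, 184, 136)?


Invert: (255-R, 255-G, 255-B)
R: 255-234 = 21
G: 255-184 = 71
B: 255-136 = 119
= RGB(21, 71, 119)


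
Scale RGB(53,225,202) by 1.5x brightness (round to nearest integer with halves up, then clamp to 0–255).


Multiply each channel by 1.5, round half up, clamp to [0, 255]
R: 53×1.5 = 79.5 → round → 80
G: 225×1.5 = 337.5 → round → 338 → clamp → 255
B: 202×1.5 = 303 → clamp → 255
= RGB(80, 255, 255)


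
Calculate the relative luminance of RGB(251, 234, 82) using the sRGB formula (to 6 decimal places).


Linearize each channel (sRGB transfer function): c = v/255; c_lin = c/12.92 if c ≤ 0.04045, else ((c+0.055)/1.055)^2.4
  R: 251/255 ≈ 0.984314 > 0.04045 → ((0.984314+0.055)/1.055)^2.4 ≈ 0.964686
  G: 234/255 ≈ 0.917647 > 0.04045 → ((0.917647+0.055)/1.055)^2.4 ≈ 0.822786
  B: 82/255 ≈ 0.321569 > 0.04045 → ((0.321569+0.055)/1.055)^2.4 ≈ 0.084376
R_lin = 0.964686, G_lin = 0.822786, B_lin = 0.084376
L = 0.2126×R + 0.7152×G + 0.0722×B
L = 0.2126×0.964686 + 0.7152×0.822786 + 0.0722×0.084376
L ≈ 0.799641


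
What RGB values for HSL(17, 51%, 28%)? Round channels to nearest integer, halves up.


H=17°, S=0.51, L=0.28
C = (1-|2L-1|)×S = (1-|-0.44|)×0.51 = 0.2856
H' = H/60 = 17/60 ≈ 0.2833; X = C×(1-|H' mod 2 - 1|) = 0.08092
m = L - C/2 = 0.28 - 0.1428 = 0.1372
Sector ⌊H'⌋ = 0 → (R',G',B') = (0.2856, 0.08092, 0.0)
RGB = ((R'+m)×255, (G'+m)×255, (B'+m)×255) = (107.814, 55.6206, 34.986)
Round half up → RGB(108, 56, 35)


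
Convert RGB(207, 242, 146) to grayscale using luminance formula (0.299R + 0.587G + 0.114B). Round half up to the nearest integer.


Gray = 0.299×R + 0.587×G + 0.114×B
Gray = 0.299×207 + 0.587×242 + 0.114×146
Gray = 61.893 + 142.054 + 16.644
Gray = 220.591 → round half up → 221
Gray = 221


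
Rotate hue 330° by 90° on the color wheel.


New hue = (H + rotation) mod 360
New hue = (330 + 90) mod 360
= 420 mod 360
= 60°


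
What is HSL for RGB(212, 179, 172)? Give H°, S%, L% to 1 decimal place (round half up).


Normalize: R'=212/255≈0.8314, G'=179/255≈0.7020, B'=172/255≈0.6745
Max=212/255, Min=172/255, Δ=Max-Min=40/255
L = (Max+Min)/2 = (212+172)/510 = 384/510 = 0.75294… → L = 75.3%
L > 0.5 → S = Δ/(2-Max-Min) = 40/(510-212-172) = 40/126 = 0.31746… → S = 31.7%
(the 1/255 factors cancel in S and H, so raw channel differences can be used)
Max is R' → H = 60 × (((G-B)/Δ) mod 6) = 60 × (((179-172)/40) mod 6)
  7/40 = 0.175
  H = 60 × 0.175 = 10.5° → H = 10.5°
= HSL(10.5°, 31.7%, 75.3%)


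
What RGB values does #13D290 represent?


13 → 19 (R)
D2 → 210 (G)
90 → 144 (B)
= RGB(19, 210, 144)


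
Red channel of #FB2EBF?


Color: #FB2EBF
R = FB = 251
G = 2E = 46
B = BF = 191
Red = 251


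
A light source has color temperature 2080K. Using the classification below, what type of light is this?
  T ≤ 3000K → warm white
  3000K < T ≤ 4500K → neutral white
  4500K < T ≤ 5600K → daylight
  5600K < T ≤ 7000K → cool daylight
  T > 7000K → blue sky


Temperature: 2080K
2080K ≤ 3000K → warm white
Classification: warm white


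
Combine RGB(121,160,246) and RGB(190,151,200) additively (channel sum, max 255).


Additive: each channel = min(255, C₁+C₂)
R: 121+190 = 311 → 255
G: 160+151 = 311 → 255
B: 246+200 = 446 → 255
= RGB(255, 255, 255)


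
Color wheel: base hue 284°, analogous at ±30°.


Base hue: 284°
Left analog: (284 - 30) mod 360 = 254°
Right analog: (284 + 30) mod 360 = 314°
Analogous hues = 254° and 314°


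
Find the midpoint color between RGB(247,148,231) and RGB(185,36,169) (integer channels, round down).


Midpoint: each channel = ⌊(C₁+C₂)/2⌋
R: ⌊(247+185)/2⌋ = 216
G: ⌊(148+36)/2⌋ = 92
B: ⌊(231+169)/2⌋ = 200
= RGB(216, 92, 200)


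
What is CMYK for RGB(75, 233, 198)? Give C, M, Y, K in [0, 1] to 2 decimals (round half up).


R'=75/255≈0.2941, G'=233/255≈0.9137, B'=198/255≈0.7765
K = 1 - max(R',G',B') = 1 - 233/255 = 22/255 = 0.08627… → 0.09
(1-R'-K)/(1-K) simplifies to (max-R)/max with max = 233:
C = (233-75)/233 = 158/233 = 0.67811… → 0.68
M = (233-233)/233 = 0/233 = 0 → 0.00
Y = (233-198)/233 = 35/233 = 0.15021… → 0.15
= CMYK(0.68, 0.00, 0.15, 0.09)


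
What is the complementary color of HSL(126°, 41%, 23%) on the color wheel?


Complement = opposite side of color wheel = hue + 180°
H' = (126 + 180) mod 360 = 306°
S and L unchanged.
= HSL(306°, 41%, 23%)


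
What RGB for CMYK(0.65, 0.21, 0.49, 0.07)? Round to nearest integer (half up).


R = 255 × (1-C) × (1-K) = 255 × 0.35 × 0.93 = 83.0025 → 83
G = 255 × (1-M) × (1-K) = 255 × 0.79 × 0.93 = 187.3485 → 187
B = 255 × (1-Y) × (1-K) = 255 × 0.51 × 0.93 = 120.9465 → 121
= RGB(83, 187, 121)


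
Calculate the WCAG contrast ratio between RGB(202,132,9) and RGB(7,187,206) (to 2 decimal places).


Linearize each sRGB channel c=v/255: c/12.92 if c ≤ 0.04045 else ((c+0.055)/1.055)^2.4
L = 0.2126×R_lin + 0.7152×G_lin + 0.0722×B_lin
Color 1 (202,132,9):
  R=202: 202/255≈0.7922 > 0.04045 → ((0.7922+0.055)/1.055)^2.4 ≈ 0.59062
  G=132: 132/255≈0.5176 > 0.04045 → ((0.5176+0.055)/1.055)^2.4 ≈ 0.23074
  B=9: 9/255≈0.0353 ≤ 0.04045 → 0.0353/12.92 ≈ 0.00273
  L1 = 0.2126×0.59062 + 0.7152×0.23074 + 0.0722×0.00273 ≈ 0.29079
Color 2 (7,187,206):
  R=7: 7/255≈0.0275 ≤ 0.04045 → 0.0275/12.92 ≈ 0.00212
  G=187: 187/255≈0.7333 > 0.04045 → ((0.7333+0.055)/1.055)^2.4 ≈ 0.49693
  B=206: 206/255≈0.8078 > 0.04045 → ((0.8078+0.055)/1.055)^2.4 ≈ 0.61721
  L2 = 0.2126×0.00212 + 0.7152×0.49693 + 0.0722×0.61721 ≈ 0.40042
Lighter = 0.40042, Darker = 0.29079
Ratio = (L_lighter + 0.05) / (L_darker + 0.05)
Ratio = (0.40042 + 0.05) / (0.29079 + 0.05) = 0.45042 / 0.34079 ≈ 1.3217
Ratio ≈ 1.32:1


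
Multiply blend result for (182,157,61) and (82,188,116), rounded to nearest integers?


Multiply: C = A×B/255, rounded to nearest integer
R: 182×82/255 = 14924/255 ≈ 58.525 → 59
G: 157×188/255 = 29516/255 ≈ 115.749 → 116
B: 61×116/255 = 7076/255 ≈ 27.749 → 28
= RGB(59, 116, 28)


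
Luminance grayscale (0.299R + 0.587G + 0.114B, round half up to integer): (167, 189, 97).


Gray = 0.299×R + 0.587×G + 0.114×B
Gray = 0.299×167 + 0.587×189 + 0.114×97
Gray = 49.933 + 110.943 + 11.058
Gray = 171.934 → round half up → 172
Gray = 172


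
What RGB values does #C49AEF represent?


C4 → 196 (R)
9A → 154 (G)
EF → 239 (B)
= RGB(196, 154, 239)


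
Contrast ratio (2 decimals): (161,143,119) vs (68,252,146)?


Linearize each sRGB channel c=v/255: c/12.92 if c ≤ 0.04045 else ((c+0.055)/1.055)^2.4
L = 0.2126×R_lin + 0.7152×G_lin + 0.0722×B_lin
Color 1 (161,143,119):
  R=161: 161/255≈0.6314 > 0.04045 → ((0.6314+0.055)/1.055)^2.4 ≈ 0.35640
  G=143: 143/255≈0.5608 > 0.04045 → ((0.5608+0.055)/1.055)^2.4 ≈ 0.27468
  B=119: 119/255≈0.4667 > 0.04045 → ((0.4667+0.055)/1.055)^2.4 ≈ 0.18447
  L1 = 0.2126×0.35640 + 0.7152×0.27468 + 0.0722×0.18447 ≈ 0.28554
Color 2 (68,252,146):
  R=68: 68/255≈0.2667 > 0.04045 → ((0.2667+0.055)/1.055)^2.4 ≈ 0.05781
  G=252: 252/255≈0.9882 > 0.04045 → ((0.9882+0.055)/1.055)^2.4 ≈ 0.97345
  B=146: 146/255≈0.5725 > 0.04045 → ((0.5725+0.055)/1.055)^2.4 ≈ 0.28744
  L2 = 0.2126×0.05781 + 0.7152×0.97345 + 0.0722×0.28744 ≈ 0.72925
Lighter = 0.72925, Darker = 0.28554
Ratio = (L_lighter + 0.05) / (L_darker + 0.05)
Ratio = (0.72925 + 0.05) / (0.28554 + 0.05) = 0.77925 / 0.33554 ≈ 2.3224
Ratio ≈ 2.32:1


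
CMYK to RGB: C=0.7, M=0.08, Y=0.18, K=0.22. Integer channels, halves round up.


R = 255 × (1-C) × (1-K) = 255 × 0.30 × 0.78 = 59.67 → 60
G = 255 × (1-M) × (1-K) = 255 × 0.92 × 0.78 = 182.988 → 183
B = 255 × (1-Y) × (1-K) = 255 × 0.82 × 0.78 = 163.098 → 163
= RGB(60, 183, 163)


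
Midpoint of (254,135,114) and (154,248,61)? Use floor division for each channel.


Midpoint: each channel = ⌊(C₁+C₂)/2⌋
R: ⌊(254+154)/2⌋ = 204
G: ⌊(135+248)/2⌋ = 191
B: ⌊(114+61)/2⌋ = 87
= RGB(204, 191, 87)


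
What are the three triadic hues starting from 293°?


Triadic: equally spaced at 120° intervals
H1 = 293°
H2 = (293 + 120) mod 360 = 53°
H3 = (293 + 240) mod 360 = 173°
Triadic = 293°, 53°, 173°


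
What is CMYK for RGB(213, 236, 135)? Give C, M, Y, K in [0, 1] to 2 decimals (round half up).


R'=213/255≈0.8353, G'=236/255≈0.9255, B'=135/255≈0.5294
K = 1 - max(R',G',B') = 1 - 236/255 = 19/255 = 0.07450… → 0.07
(1-R'-K)/(1-K) simplifies to (max-R)/max with max = 236:
C = (236-213)/236 = 23/236 = 0.09745… → 0.10
M = (236-236)/236 = 0/236 = 0 → 0.00
Y = (236-135)/236 = 101/236 = 0.42796… → 0.43
= CMYK(0.10, 0.00, 0.43, 0.07)


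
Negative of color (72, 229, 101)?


Invert: (255-R, 255-G, 255-B)
R: 255-72 = 183
G: 255-229 = 26
B: 255-101 = 154
= RGB(183, 26, 154)


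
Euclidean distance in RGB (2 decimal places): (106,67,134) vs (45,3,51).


d = √[(R₁-R₂)² + (G₁-G₂)² + (B₁-B₂)²]
d = √[(106-45)² + (67-3)² + (134-51)²]
d = √[3721 + 4096 + 6889]
d = √14706
d ≈ 121.27


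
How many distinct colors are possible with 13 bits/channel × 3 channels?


Total bits = 13 bits/channel × 3 channels = 39 bits
Distinct colors = 2^39
= 549,755,813,888 colors


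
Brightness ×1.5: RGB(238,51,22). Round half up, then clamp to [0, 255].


Multiply each channel by 1.5, round half up, clamp to [0, 255]
R: 238×1.5 = 357 → clamp → 255
G: 51×1.5 = 76.5 → round → 77
B: 22×1.5 = 33
= RGB(255, 77, 33)


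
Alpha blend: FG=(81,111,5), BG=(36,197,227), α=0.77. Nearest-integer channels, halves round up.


C = α×F + (1-α)×B, with 1-α = 0.23
R: 0.77×81 + 0.23×36 = 62.37 + 8.28 = 70.65 → 71
G: 0.77×111 + 0.23×197 = 85.47 + 45.31 = 130.78 → 131
B: 0.77×5 + 0.23×227 = 3.85 + 52.21 = 56.06 → 56
= RGB(71, 131, 56)


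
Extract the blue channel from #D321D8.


Color: #D321D8
R = D3 = 211
G = 21 = 33
B = D8 = 216
Blue = 216


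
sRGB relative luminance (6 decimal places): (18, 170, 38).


Linearize each channel (sRGB transfer function): c = v/255; c_lin = c/12.92 if c ≤ 0.04045, else ((c+0.055)/1.055)^2.4
  R: 18/255 ≈ 0.070588 > 0.04045 → ((0.070588+0.055)/1.055)^2.4 ≈ 0.006049
  G: 170/255 ≈ 0.666667 > 0.04045 → ((0.666667+0.055)/1.055)^2.4 ≈ 0.401978
  B: 38/255 ≈ 0.149020 > 0.04045 → ((0.149020+0.055)/1.055)^2.4 ≈ 0.019382
R_lin = 0.006049, G_lin = 0.401978, B_lin = 0.019382
L = 0.2126×R + 0.7152×G + 0.0722×B
L = 0.2126×0.006049 + 0.7152×0.401978 + 0.0722×0.019382
L ≈ 0.290180


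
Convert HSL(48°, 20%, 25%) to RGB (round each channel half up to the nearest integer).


H=48°, S=0.20, L=0.25
C = (1-|2L-1|)×S = (1-|-0.50|)×0.20 = 0.1
H' = H/60 = 48/60 ≈ 0.8000; X = C×(1-|H' mod 2 - 1|) = 0.08
m = L - C/2 = 0.25 - 0.05 = 0.2
Sector ⌊H'⌋ = 0 → (R',G',B') = (0.1, 0.08, 0.0)
RGB = ((R'+m)×255, (G'+m)×255, (B'+m)×255) = (76.5, 71.4, 51.0)
Round half up → RGB(77, 71, 51)


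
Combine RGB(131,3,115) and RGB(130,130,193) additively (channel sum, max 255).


Additive: each channel = min(255, C₁+C₂)
R: 131+130 = 261 → 255
G: 3+130 = 133 → 133
B: 115+193 = 308 → 255
= RGB(255, 133, 255)


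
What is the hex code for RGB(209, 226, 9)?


R = 209 → D1 (hex)
G = 226 → E2 (hex)
B = 9 → 09 (hex)
Hex = #D1E209


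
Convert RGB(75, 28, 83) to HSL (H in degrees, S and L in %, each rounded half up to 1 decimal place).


Normalize: R'=75/255≈0.2941, G'=28/255≈0.1098, B'=83/255≈0.3255
Max=83/255, Min=28/255, Δ=Max-Min=55/255
L = (Max+Min)/2 = (83+28)/510 = 111/510 = 0.21764… → L = 21.8%
L ≤ 0.5 → S = Δ/(Max+Min) = 55/(83+28) = 55/111 = 0.49549… → S = 49.5%
(the 1/255 factors cancel in S and H, so raw channel differences can be used)
Max is B' → H = 60 × ((R-G)/Δ + 4) = 60 × ((75-28)/55 + 4)
  47/55 + 4 = 0.8545… + 4 = 4.8545…
  H = 60 × 4.8545… = 291.272…° → H = 291.3°
= HSL(291.3°, 49.5%, 21.8%)


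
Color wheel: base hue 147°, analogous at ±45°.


Base hue: 147°
Left analog: (147 - 45) mod 360 = 102°
Right analog: (147 + 45) mod 360 = 192°
Analogous hues = 102° and 192°


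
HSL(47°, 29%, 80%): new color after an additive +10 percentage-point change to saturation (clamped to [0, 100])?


Original S = 29%
Adjustment = +10 percentage points
New S = 29 + (10) = 39
Clamp to [0, 100] → 39
= HSL(47°, 39%, 80%)


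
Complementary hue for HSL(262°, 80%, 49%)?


Complement = opposite side of color wheel = hue + 180°
H' = (262 + 180) mod 360 = 82°
S and L unchanged.
= HSL(82°, 80%, 49%)


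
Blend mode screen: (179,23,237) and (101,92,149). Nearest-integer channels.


Screen: C = 255 - (255-A)×(255-B)/255, rounded to nearest integer
R: 255 - (255-179)×(255-101)/255 = 255 - 11704/255 ≈ 255 - 45.898 = 209.102 → 209
G: 255 - (255-23)×(255-92)/255 = 255 - 37816/255 ≈ 255 - 148.298 = 106.702 → 107
B: 255 - (255-237)×(255-149)/255 = 255 - 1908/255 ≈ 255 - 7.482 = 247.518 → 248
= RGB(209, 107, 248)


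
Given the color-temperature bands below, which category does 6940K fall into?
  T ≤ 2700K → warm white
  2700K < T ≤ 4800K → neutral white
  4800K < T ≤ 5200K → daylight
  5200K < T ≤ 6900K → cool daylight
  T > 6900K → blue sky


Temperature: 6940K
6940K > 6900K → blue sky
Classification: blue sky


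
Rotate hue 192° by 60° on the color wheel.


New hue = (H + rotation) mod 360
New hue = (192 + 60) mod 360
= 252 mod 360
= 252°


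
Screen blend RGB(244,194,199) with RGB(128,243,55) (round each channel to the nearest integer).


Screen: C = 255 - (255-A)×(255-B)/255, rounded to nearest integer
R: 255 - (255-244)×(255-128)/255 = 255 - 1397/255 ≈ 255 - 5.478 = 249.522 → 250
G: 255 - (255-194)×(255-243)/255 = 255 - 732/255 ≈ 255 - 2.871 = 252.129 → 252
B: 255 - (255-199)×(255-55)/255 = 255 - 11200/255 ≈ 255 - 43.922 = 211.078 → 211
= RGB(250, 252, 211)


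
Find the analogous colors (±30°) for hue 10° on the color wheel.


Base hue: 10°
Left analog: (10 - 30) mod 360 = 340°
Right analog: (10 + 30) mod 360 = 40°
Analogous hues = 340° and 40°


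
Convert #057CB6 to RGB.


05 → 5 (R)
7C → 124 (G)
B6 → 182 (B)
= RGB(5, 124, 182)


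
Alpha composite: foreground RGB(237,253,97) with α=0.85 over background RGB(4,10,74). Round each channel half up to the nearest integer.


C = α×F + (1-α)×B, with 1-α = 0.15
R: 0.85×237 + 0.15×4 = 201.45 + 0.60 = 202.05 → 202
G: 0.85×253 + 0.15×10 = 215.05 + 1.50 = 216.55 → 217
B: 0.85×97 + 0.15×74 = 82.45 + 11.10 = 93.55 → 94
= RGB(202, 217, 94)


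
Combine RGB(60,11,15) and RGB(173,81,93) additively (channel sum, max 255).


Additive: each channel = min(255, C₁+C₂)
R: 60+173 = 233 → 233
G: 11+81 = 92 → 92
B: 15+93 = 108 → 108
= RGB(233, 92, 108)


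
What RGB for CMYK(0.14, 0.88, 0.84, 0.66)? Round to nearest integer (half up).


R = 255 × (1-C) × (1-K) = 255 × 0.86 × 0.34 = 74.562 → 75
G = 255 × (1-M) × (1-K) = 255 × 0.12 × 0.34 = 10.404 → 10
B = 255 × (1-Y) × (1-K) = 255 × 0.16 × 0.34 = 13.872 → 14
= RGB(75, 10, 14)


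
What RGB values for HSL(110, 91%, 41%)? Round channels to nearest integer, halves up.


H=110°, S=0.91, L=0.41
C = (1-|2L-1|)×S = (1-|-0.18|)×0.91 = 0.7462
H' = H/60 = 110/60 ≈ 1.8333; X = C×(1-|H' mod 2 - 1|) ≈ 0.1244
m = L - C/2 = 0.41 - 0.3731 = 0.0369
Sector ⌊H'⌋ = 1 → (R',G',B') = (≈0.1244, 0.7462, 0.0)
RGB = ((R'+m)×255, (G'+m)×255, (B'+m)×255) = (41.123, 199.6905, 9.4095)
Round half up → RGB(41, 200, 9)


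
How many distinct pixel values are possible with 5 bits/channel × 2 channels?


Total bits = 5 bits/channel × 2 channels = 10 bits
Distinct pixel values = 2^10
= 1,024 pixel values


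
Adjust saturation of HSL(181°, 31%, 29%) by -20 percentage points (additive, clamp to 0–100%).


Original S = 31%
Adjustment = -20 percentage points
New S = 31 + (-20) = 11
Clamp to [0, 100] → 11
= HSL(181°, 11%, 29%)


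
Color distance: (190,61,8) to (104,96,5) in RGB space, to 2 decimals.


d = √[(R₁-R₂)² + (G₁-G₂)² + (B₁-B₂)²]
d = √[(190-104)² + (61-96)² + (8-5)²]
d = √[7396 + 1225 + 9]
d = √8630
d ≈ 92.90


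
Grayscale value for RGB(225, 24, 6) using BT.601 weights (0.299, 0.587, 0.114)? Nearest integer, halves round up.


Gray = 0.299×R + 0.587×G + 0.114×B
Gray = 0.299×225 + 0.587×24 + 0.114×6
Gray = 67.275 + 14.088 + 0.684
Gray = 82.047 → round half up → 82
Gray = 82


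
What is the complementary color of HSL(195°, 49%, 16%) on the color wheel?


Complement = opposite side of color wheel = hue + 180°
H' = (195 + 180) mod 360 = 15°
S and L unchanged.
= HSL(15°, 49%, 16%)


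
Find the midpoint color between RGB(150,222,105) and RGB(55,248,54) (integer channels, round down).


Midpoint: each channel = ⌊(C₁+C₂)/2⌋
R: ⌊(150+55)/2⌋ = 102
G: ⌊(222+248)/2⌋ = 235
B: ⌊(105+54)/2⌋ = 79
= RGB(102, 235, 79)


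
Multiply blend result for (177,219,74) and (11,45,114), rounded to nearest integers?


Multiply: C = A×B/255, rounded to nearest integer
R: 177×11/255 = 1947/255 ≈ 7.635 → 8
G: 219×45/255 = 9855/255 ≈ 38.647 → 39
B: 74×114/255 = 8436/255 ≈ 33.082 → 33
= RGB(8, 39, 33)


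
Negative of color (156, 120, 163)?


Invert: (255-R, 255-G, 255-B)
R: 255-156 = 99
G: 255-120 = 135
B: 255-163 = 92
= RGB(99, 135, 92)


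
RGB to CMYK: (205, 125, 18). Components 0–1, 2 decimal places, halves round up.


R'=205/255≈0.8039, G'=125/255≈0.4902, B'=18/255≈0.0706
K = 1 - max(R',G',B') = 1 - 205/255 = 50/255 = 0.19607… → 0.20
(1-R'-K)/(1-K) simplifies to (max-R)/max with max = 205:
C = (205-205)/205 = 0/205 = 0 → 0.00
M = (205-125)/205 = 80/205 = 0.39024… → 0.39
Y = (205-18)/205 = 187/205 = 0.91219… → 0.91
= CMYK(0.00, 0.39, 0.91, 0.20)


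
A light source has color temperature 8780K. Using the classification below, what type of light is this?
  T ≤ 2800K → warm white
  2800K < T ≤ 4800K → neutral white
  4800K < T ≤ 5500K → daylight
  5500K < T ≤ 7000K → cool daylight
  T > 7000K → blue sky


Temperature: 8780K
8780K > 7000K → blue sky
Classification: blue sky


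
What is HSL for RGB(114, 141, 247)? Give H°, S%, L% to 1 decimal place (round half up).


Normalize: R'=114/255≈0.4471, G'=141/255≈0.5529, B'=247/255≈0.9686
Max=247/255, Min=114/255, Δ=Max-Min=133/255
L = (Max+Min)/2 = (247+114)/510 = 361/510 = 0.70784… → L = 70.8%
L > 0.5 → S = Δ/(2-Max-Min) = 133/(510-247-114) = 133/149 = 0.89261… → S = 89.3%
(the 1/255 factors cancel in S and H, so raw channel differences can be used)
Max is B' → H = 60 × ((R-G)/Δ + 4) = 60 × ((114-141)/133 + 4)
  -27/133 + 4 = -0.2030… + 4 = 3.7969…
  H = 60 × 3.7969… = 227.819…° → H = 227.8°
= HSL(227.8°, 89.3%, 70.8%)


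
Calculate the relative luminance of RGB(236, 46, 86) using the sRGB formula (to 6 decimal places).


Linearize each channel (sRGB transfer function): c = v/255; c_lin = c/12.92 if c ≤ 0.04045, else ((c+0.055)/1.055)^2.4
  R: 236/255 ≈ 0.925490 > 0.04045 → ((0.925490+0.055)/1.055)^2.4 ≈ 0.838799
  G: 46/255 ≈ 0.180392 > 0.04045 → ((0.180392+0.055)/1.055)^2.4 ≈ 0.027321
  B: 86/255 ≈ 0.337255 > 0.04045 → ((0.337255+0.055)/1.055)^2.4 ≈ 0.093059
R_lin = 0.838799, G_lin = 0.027321, B_lin = 0.093059
L = 0.2126×R + 0.7152×G + 0.0722×B
L = 0.2126×0.838799 + 0.7152×0.027321 + 0.0722×0.093059
L ≈ 0.204587


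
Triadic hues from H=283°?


Triadic: equally spaced at 120° intervals
H1 = 283°
H2 = (283 + 120) mod 360 = 43°
H3 = (283 + 240) mod 360 = 163°
Triadic = 283°, 43°, 163°


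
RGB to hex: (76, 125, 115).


R = 76 → 4C (hex)
G = 125 → 7D (hex)
B = 115 → 73 (hex)
Hex = #4C7D73


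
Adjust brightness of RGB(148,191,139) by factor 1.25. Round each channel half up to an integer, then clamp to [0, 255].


Multiply each channel by 1.25, round half up, clamp to [0, 255]
R: 148×1.25 = 185
G: 191×1.25 = 238.75 → round → 239
B: 139×1.25 = 173.75 → round → 174
= RGB(185, 239, 174)


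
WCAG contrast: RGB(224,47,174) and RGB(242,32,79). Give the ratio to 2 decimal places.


Linearize each sRGB channel c=v/255: c/12.92 if c ≤ 0.04045 else ((c+0.055)/1.055)^2.4
L = 0.2126×R_lin + 0.7152×G_lin + 0.0722×B_lin
Color 1 (224,47,174):
  R=224: 224/255≈0.8784 > 0.04045 → ((0.8784+0.055)/1.055)^2.4 ≈ 0.74540
  G=47: 47/255≈0.1843 > 0.04045 → ((0.1843+0.055)/1.055)^2.4 ≈ 0.02843
  B=174: 174/255≈0.6824 > 0.04045 → ((0.6824+0.055)/1.055)^2.4 ≈ 0.42327
  L1 = 0.2126×0.74540 + 0.7152×0.02843 + 0.0722×0.42327 ≈ 0.20936
Color 2 (242,32,79):
  R=242: 242/255≈0.9490 > 0.04045 → ((0.9490+0.055)/1.055)^2.4 ≈ 0.88792
  G=32: 32/255≈0.1255 > 0.04045 → ((0.1255+0.055)/1.055)^2.4 ≈ 0.01444
  B=79: 79/255≈0.3098 > 0.04045 → ((0.3098+0.055)/1.055)^2.4 ≈ 0.07819
  L2 = 0.2126×0.88792 + 0.7152×0.01444 + 0.0722×0.07819 ≈ 0.20475
Lighter = 0.20936, Darker = 0.20475
Ratio = (L_lighter + 0.05) / (L_darker + 0.05)
Ratio = (0.20936 + 0.05) / (0.20475 + 0.05) = 0.25936 / 0.25475 ≈ 1.0181
Ratio ≈ 1.02:1


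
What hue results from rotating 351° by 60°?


New hue = (H + rotation) mod 360
New hue = (351 + 60) mod 360
= 411 mod 360
= 51°


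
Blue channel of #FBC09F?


Color: #FBC09F
R = FB = 251
G = C0 = 192
B = 9F = 159
Blue = 159


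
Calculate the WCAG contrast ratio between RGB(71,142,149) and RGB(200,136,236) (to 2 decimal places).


Linearize each sRGB channel c=v/255: c/12.92 if c ≤ 0.04045 else ((c+0.055)/1.055)^2.4
L = 0.2126×R_lin + 0.7152×G_lin + 0.0722×B_lin
Color 1 (71,142,149):
  R=71: 71/255≈0.2784 > 0.04045 → ((0.2784+0.055)/1.055)^2.4 ≈ 0.06301
  G=142: 142/255≈0.5569 > 0.04045 → ((0.5569+0.055)/1.055)^2.4 ≈ 0.27050
  B=149: 149/255≈0.5843 > 0.04045 → ((0.5843+0.055)/1.055)^2.4 ≈ 0.30054
  L1 = 0.2126×0.06301 + 0.7152×0.27050 + 0.0722×0.30054 ≈ 0.22856
Color 2 (200,136,236):
  R=200: 200/255≈0.7843 > 0.04045 → ((0.7843+0.055)/1.055)^2.4 ≈ 0.57758
  G=136: 136/255≈0.5333 > 0.04045 → ((0.5333+0.055)/1.055)^2.4 ≈ 0.24620
  B=236: 236/255≈0.9255 > 0.04045 → ((0.9255+0.055)/1.055)^2.4 ≈ 0.83880
  L2 = 0.2126×0.57758 + 0.7152×0.24620 + 0.0722×0.83880 ≈ 0.35944
Lighter = 0.35944, Darker = 0.22856
Ratio = (L_lighter + 0.05) / (L_darker + 0.05)
Ratio = (0.35944 + 0.05) / (0.22856 + 0.05) = 0.40944 / 0.27856 ≈ 1.4699
Ratio ≈ 1.47:1


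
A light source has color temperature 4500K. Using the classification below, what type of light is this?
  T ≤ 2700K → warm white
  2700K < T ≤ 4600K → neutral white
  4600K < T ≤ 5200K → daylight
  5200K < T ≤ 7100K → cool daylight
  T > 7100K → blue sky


Temperature: 4500K
2700K < 4500K ≤ 4600K → neutral white
Classification: neutral white


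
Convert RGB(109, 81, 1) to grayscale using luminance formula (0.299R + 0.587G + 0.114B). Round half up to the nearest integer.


Gray = 0.299×R + 0.587×G + 0.114×B
Gray = 0.299×109 + 0.587×81 + 0.114×1
Gray = 32.591 + 47.547 + 0.114
Gray = 80.252 → round half up → 80
Gray = 80


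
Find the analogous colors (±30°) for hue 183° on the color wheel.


Base hue: 183°
Left analog: (183 - 30) mod 360 = 153°
Right analog: (183 + 30) mod 360 = 213°
Analogous hues = 153° and 213°


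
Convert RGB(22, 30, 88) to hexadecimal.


R = 22 → 16 (hex)
G = 30 → 1E (hex)
B = 88 → 58 (hex)
Hex = #161E58


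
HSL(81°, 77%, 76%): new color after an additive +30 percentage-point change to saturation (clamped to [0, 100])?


Original S = 77%
Adjustment = +30 percentage points
New S = 77 + (30) = 107
Clamp to [0, 100] → 100
= HSL(81°, 100%, 76%)


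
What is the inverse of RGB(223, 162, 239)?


Invert: (255-R, 255-G, 255-B)
R: 255-223 = 32
G: 255-162 = 93
B: 255-239 = 16
= RGB(32, 93, 16)


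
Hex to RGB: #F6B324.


F6 → 246 (R)
B3 → 179 (G)
24 → 36 (B)
= RGB(246, 179, 36)


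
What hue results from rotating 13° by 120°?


New hue = (H + rotation) mod 360
New hue = (13 + 120) mod 360
= 133 mod 360
= 133°


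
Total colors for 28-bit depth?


Colors = 2^bits = 2^28
= 268,435,456 colors


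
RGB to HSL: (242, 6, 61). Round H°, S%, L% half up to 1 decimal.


Normalize: R'=242/255≈0.9490, G'=6/255≈0.0235, B'=61/255≈0.2392
Max=242/255, Min=6/255, Δ=Max-Min=236/255
L = (Max+Min)/2 = (242+6)/510 = 248/510 = 0.48627… → L = 48.6%
L ≤ 0.5 → S = Δ/(Max+Min) = 236/(242+6) = 236/248 = 0.95161… → S = 95.2%
(the 1/255 factors cancel in S and H, so raw channel differences can be used)
Max is R' → H = 60 × (((G-B)/Δ) mod 6) = 60 × (((6-61)/236) mod 6)
  (-55)/236 = -0.2330…; negative, so add 6 → 5.7669…
  H = 60 × 5.7669… = 346.016…° → H = 346.0°
= HSL(346.0°, 95.2%, 48.6%)


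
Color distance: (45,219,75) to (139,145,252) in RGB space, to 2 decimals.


d = √[(R₁-R₂)² + (G₁-G₂)² + (B₁-B₂)²]
d = √[(45-139)² + (219-145)² + (75-252)²]
d = √[8836 + 5476 + 31329]
d = √45641
d ≈ 213.64


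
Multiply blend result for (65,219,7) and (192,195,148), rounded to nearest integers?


Multiply: C = A×B/255, rounded to nearest integer
R: 65×192/255 = 12480/255 ≈ 48.941 → 49
G: 219×195/255 = 42705/255 ≈ 167.471 → 167
B: 7×148/255 = 1036/255 ≈ 4.063 → 4
= RGB(49, 167, 4)


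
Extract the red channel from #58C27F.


Color: #58C27F
R = 58 = 88
G = C2 = 194
B = 7F = 127
Red = 88


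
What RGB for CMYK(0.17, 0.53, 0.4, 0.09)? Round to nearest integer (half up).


R = 255 × (1-C) × (1-K) = 255 × 0.83 × 0.91 = 192.6015 → 193
G = 255 × (1-M) × (1-K) = 255 × 0.47 × 0.91 = 109.0635 → 109
B = 255 × (1-Y) × (1-K) = 255 × 0.60 × 0.91 = 139.23 → 139
= RGB(193, 109, 139)


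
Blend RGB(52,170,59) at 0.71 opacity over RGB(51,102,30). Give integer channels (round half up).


C = α×F + (1-α)×B, with 1-α = 0.29
R: 0.71×52 + 0.29×51 = 36.92 + 14.79 = 51.71 → 52
G: 0.71×170 + 0.29×102 = 120.70 + 29.58 = 150.28 → 150
B: 0.71×59 + 0.29×30 = 41.89 + 8.70 = 50.59 → 51
= RGB(52, 150, 51)


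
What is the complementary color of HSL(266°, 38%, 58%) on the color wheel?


Complement = opposite side of color wheel = hue + 180°
H' = (266 + 180) mod 360 = 86°
S and L unchanged.
= HSL(86°, 38%, 58%)


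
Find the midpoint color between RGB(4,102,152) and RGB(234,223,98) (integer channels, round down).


Midpoint: each channel = ⌊(C₁+C₂)/2⌋
R: ⌊(4+234)/2⌋ = 119
G: ⌊(102+223)/2⌋ = 162
B: ⌊(152+98)/2⌋ = 125
= RGB(119, 162, 125)


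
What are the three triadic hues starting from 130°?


Triadic: equally spaced at 120° intervals
H1 = 130°
H2 = (130 + 120) mod 360 = 250°
H3 = (130 + 240) mod 360 = 10°
Triadic = 130°, 250°, 10°


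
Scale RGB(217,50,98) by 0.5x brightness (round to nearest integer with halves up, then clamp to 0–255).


Multiply each channel by 0.5, round half up, clamp to [0, 255]
R: 217×0.5 = 108.5 → round → 109
G: 50×0.5 = 25
B: 98×0.5 = 49
= RGB(109, 25, 49)


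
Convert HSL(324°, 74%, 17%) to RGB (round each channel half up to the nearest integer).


H=324°, S=0.74, L=0.17
C = (1-|2L-1|)×S = (1-|-0.66|)×0.74 = 0.2516
H' = H/60 = 324/60 ≈ 5.4000; X = C×(1-|H' mod 2 - 1|) = 0.15096
m = L - C/2 = 0.17 - 0.1258 = 0.0442
Sector ⌊H'⌋ = 5 → (R',G',B') = (0.2516, 0.0, 0.15096)
RGB = ((R'+m)×255, (G'+m)×255, (B'+m)×255) = (75.429, 11.271, 49.7658)
Round half up → RGB(75, 11, 50)


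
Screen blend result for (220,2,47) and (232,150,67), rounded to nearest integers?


Screen: C = 255 - (255-A)×(255-B)/255, rounded to nearest integer
R: 255 - (255-220)×(255-232)/255 = 255 - 805/255 ≈ 255 - 3.157 = 251.843 → 252
G: 255 - (255-2)×(255-150)/255 = 255 - 26565/255 ≈ 255 - 104.176 = 150.824 → 151
B: 255 - (255-47)×(255-67)/255 = 255 - 39104/255 ≈ 255 - 153.349 = 101.651 → 102
= RGB(252, 151, 102)


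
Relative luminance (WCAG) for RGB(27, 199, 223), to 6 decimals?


Linearize each channel (sRGB transfer function): c = v/255; c_lin = c/12.92 if c ≤ 0.04045, else ((c+0.055)/1.055)^2.4
  R: 27/255 ≈ 0.105882 > 0.04045 → ((0.105882+0.055)/1.055)^2.4 ≈ 0.010960
  G: 199/255 ≈ 0.780392 > 0.04045 → ((0.780392+0.055)/1.055)^2.4 ≈ 0.571125
  B: 223/255 ≈ 0.874510 > 0.04045 → ((0.874510+0.055)/1.055)^2.4 ≈ 0.737910
R_lin = 0.010960, G_lin = 0.571125, B_lin = 0.737910
L = 0.2126×R + 0.7152×G + 0.0722×B
L = 0.2126×0.010960 + 0.7152×0.571125 + 0.0722×0.737910
L ≈ 0.464076


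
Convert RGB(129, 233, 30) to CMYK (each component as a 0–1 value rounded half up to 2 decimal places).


R'=129/255≈0.5059, G'=233/255≈0.9137, B'=30/255≈0.1176
K = 1 - max(R',G',B') = 1 - 233/255 = 22/255 = 0.08627… → 0.09
(1-R'-K)/(1-K) simplifies to (max-R)/max with max = 233:
C = (233-129)/233 = 104/233 = 0.44635… → 0.45
M = (233-233)/233 = 0/233 = 0 → 0.00
Y = (233-30)/233 = 203/233 = 0.87124… → 0.87
= CMYK(0.45, 0.00, 0.87, 0.09)


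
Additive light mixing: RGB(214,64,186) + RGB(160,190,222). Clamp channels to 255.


Additive: each channel = min(255, C₁+C₂)
R: 214+160 = 374 → 255
G: 64+190 = 254 → 254
B: 186+222 = 408 → 255
= RGB(255, 254, 255)


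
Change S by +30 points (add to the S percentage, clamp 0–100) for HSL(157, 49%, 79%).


Original S = 49%
Adjustment = +30 percentage points
New S = 49 + (30) = 79
Clamp to [0, 100] → 79
= HSL(157°, 79%, 79%)
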